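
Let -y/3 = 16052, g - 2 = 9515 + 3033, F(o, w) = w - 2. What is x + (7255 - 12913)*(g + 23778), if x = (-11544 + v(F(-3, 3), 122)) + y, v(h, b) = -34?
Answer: -205603558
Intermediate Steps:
F(o, w) = -2 + w
g = 12550 (g = 2 + (9515 + 3033) = 2 + 12548 = 12550)
y = -48156 (y = -3*16052 = -48156)
x = -59734 (x = (-11544 - 34) - 48156 = -11578 - 48156 = -59734)
x + (7255 - 12913)*(g + 23778) = -59734 + (7255 - 12913)*(12550 + 23778) = -59734 - 5658*36328 = -59734 - 205543824 = -205603558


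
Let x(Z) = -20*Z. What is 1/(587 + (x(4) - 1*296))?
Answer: 1/211 ≈ 0.0047393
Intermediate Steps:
1/(587 + (x(4) - 1*296)) = 1/(587 + (-20*4 - 1*296)) = 1/(587 + (-80 - 296)) = 1/(587 - 376) = 1/211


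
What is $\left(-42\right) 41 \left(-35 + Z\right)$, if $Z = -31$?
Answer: $113652$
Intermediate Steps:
$\left(-42\right) 41 \left(-35 + Z\right) = \left(-42\right) 41 \left(-35 - 31\right) = \left(-1722\right) \left(-66\right) = 113652$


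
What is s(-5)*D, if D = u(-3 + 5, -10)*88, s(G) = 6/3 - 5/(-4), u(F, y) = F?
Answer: 572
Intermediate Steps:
s(G) = 13/4 (s(G) = 6*(1/3) - 5*(-1/4) = 2 + 5/4 = 13/4)
D = 176 (D = (-3 + 5)*88 = 2*88 = 176)
s(-5)*D = (13/4)*176 = 572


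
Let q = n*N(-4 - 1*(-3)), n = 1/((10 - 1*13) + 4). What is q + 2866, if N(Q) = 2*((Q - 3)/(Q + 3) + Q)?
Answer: 2860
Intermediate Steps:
N(Q) = 2*Q + 2*(-3 + Q)/(3 + Q) (N(Q) = 2*((-3 + Q)/(3 + Q) + Q) = 2*(Q + (-3 + Q)/(3 + Q)) = 2*Q + 2*(-3 + Q)/(3 + Q))
n = 1 (n = 1/((10 - 13) + 4) = 1/(-3 + 4) = 1/1 = 1)
q = -6 (q = 1*(2*(-3 + (-4 - 1*(-3))² + 4*(-4 - 1*(-3)))/(3 + (-4 - 1*(-3)))) = 1*(2*(-3 + (-4 + 3)² + 4*(-4 + 3))/(3 + (-4 + 3))) = 1*(2*(-3 + (-1)² + 4*(-1))/(3 - 1)) = 1*(2*(-3 + 1 - 4)/2) = 1*(2*(½)*(-6)) = 1*(-6) = -6)
q + 2866 = -6 + 2866 = 2860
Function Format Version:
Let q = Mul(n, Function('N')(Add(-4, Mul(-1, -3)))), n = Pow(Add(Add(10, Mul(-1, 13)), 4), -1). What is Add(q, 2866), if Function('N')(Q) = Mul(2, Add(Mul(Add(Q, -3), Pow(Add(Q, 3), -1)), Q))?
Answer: 2860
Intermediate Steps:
Function('N')(Q) = Add(Mul(2, Q), Mul(2, Pow(Add(3, Q), -1), Add(-3, Q))) (Function('N')(Q) = Mul(2, Add(Mul(Add(-3, Q), Pow(Add(3, Q), -1)), Q)) = Mul(2, Add(Mul(Pow(Add(3, Q), -1), Add(-3, Q)), Q)) = Mul(2, Add(Q, Mul(Pow(Add(3, Q), -1), Add(-3, Q)))) = Add(Mul(2, Q), Mul(2, Pow(Add(3, Q), -1), Add(-3, Q))))
n = 1 (n = Pow(Add(Add(10, -13), 4), -1) = Pow(Add(-3, 4), -1) = Pow(1, -1) = 1)
q = -6 (q = Mul(1, Mul(2, Pow(Add(3, Add(-4, Mul(-1, -3))), -1), Add(-3, Pow(Add(-4, Mul(-1, -3)), 2), Mul(4, Add(-4, Mul(-1, -3)))))) = Mul(1, Mul(2, Pow(Add(3, Add(-4, 3)), -1), Add(-3, Pow(Add(-4, 3), 2), Mul(4, Add(-4, 3))))) = Mul(1, Mul(2, Pow(Add(3, -1), -1), Add(-3, Pow(-1, 2), Mul(4, -1)))) = Mul(1, Mul(2, Pow(2, -1), Add(-3, 1, -4))) = Mul(1, Mul(2, Rational(1, 2), -6)) = Mul(1, -6) = -6)
Add(q, 2866) = Add(-6, 2866) = 2860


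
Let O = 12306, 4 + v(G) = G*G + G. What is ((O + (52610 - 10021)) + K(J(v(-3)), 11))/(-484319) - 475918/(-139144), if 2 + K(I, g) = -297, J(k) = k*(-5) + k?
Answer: 111449712009/33695041468 ≈ 3.3076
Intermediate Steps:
v(G) = -4 + G + G² (v(G) = -4 + (G*G + G) = -4 + (G² + G) = -4 + (G + G²) = -4 + G + G²)
J(k) = -4*k (J(k) = -5*k + k = -4*k)
K(I, g) = -299 (K(I, g) = -2 - 297 = -299)
((O + (52610 - 10021)) + K(J(v(-3)), 11))/(-484319) - 475918/(-139144) = ((12306 + (52610 - 10021)) - 299)/(-484319) - 475918/(-139144) = ((12306 + 42589) - 299)*(-1/484319) - 475918*(-1/139144) = (54895 - 299)*(-1/484319) + 237959/69572 = 54596*(-1/484319) + 237959/69572 = -54596/484319 + 237959/69572 = 111449712009/33695041468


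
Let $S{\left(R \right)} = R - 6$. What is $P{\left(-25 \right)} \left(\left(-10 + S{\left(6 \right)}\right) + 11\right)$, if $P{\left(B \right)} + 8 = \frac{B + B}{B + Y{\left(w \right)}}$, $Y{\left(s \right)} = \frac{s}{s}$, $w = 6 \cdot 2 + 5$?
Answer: $- \frac{71}{12} \approx -5.9167$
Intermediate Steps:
$S{\left(R \right)} = -6 + R$ ($S{\left(R \right)} = R - 6 = -6 + R$)
$w = 17$ ($w = 12 + 5 = 17$)
$Y{\left(s \right)} = 1$
$P{\left(B \right)} = -8 + \frac{2 B}{1 + B}$ ($P{\left(B \right)} = -8 + \frac{B + B}{B + 1} = -8 + \frac{2 B}{1 + B}$)
$P{\left(-25 \right)} \left(\left(-10 + S{\left(6 \right)}\right) + 11\right) = \frac{2 \left(-4 - -75\right)}{1 - 25} \left(\left(-10 + \left(-6 + 6\right)\right) + 11\right) = \frac{2 \left(-4 + 75\right)}{-24} \left(\left(-10 + 0\right) + 11\right) = 2 \left(- \frac{1}{24}\right) 71 \left(-10 + 11\right) = \left(- \frac{71}{12}\right) 1 = - \frac{71}{12}$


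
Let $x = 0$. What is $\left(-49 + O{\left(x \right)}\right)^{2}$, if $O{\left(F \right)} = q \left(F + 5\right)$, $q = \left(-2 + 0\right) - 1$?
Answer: $4096$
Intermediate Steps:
$q = -3$ ($q = -2 - 1 = -3$)
$O{\left(F \right)} = -15 - 3 F$ ($O{\left(F \right)} = - 3 \left(F + 5\right) = - 3 \left(5 + F\right) = -15 - 3 F$)
$\left(-49 + O{\left(x \right)}\right)^{2} = \left(-49 - 15\right)^{2} = \left(-64\right)^{2} = 4096$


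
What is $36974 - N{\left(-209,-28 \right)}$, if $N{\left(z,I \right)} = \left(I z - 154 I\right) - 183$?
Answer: $26993$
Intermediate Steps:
$N{\left(z,I \right)} = -183 - 154 I + I z$ ($N{\left(z,I \right)} = \left(- 154 I + I z\right) - 183 = -183 - 154 I + I z$)
$36974 - N{\left(-209,-28 \right)} = 36974 - \left(-183 - -4312 - -5852\right) = 36974 - \left(-183 + 4312 + 5852\right) = 36974 - 9981 = 26993$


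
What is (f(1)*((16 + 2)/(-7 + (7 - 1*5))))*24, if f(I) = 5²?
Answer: -2160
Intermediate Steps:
f(I) = 25
(f(1)*((16 + 2)/(-7 + (7 - 1*5))))*24 = (25*((16 + 2)/(-7 + (7 - 1*5))))*24 = (25*(18/(-7 + (7 - 5))))*24 = (25*(18/(-7 + 2)))*24 = (25*(18/(-5)))*24 = (25*(18*(-⅕)))*24 = (25*(-18/5))*24 = -90*24 = -2160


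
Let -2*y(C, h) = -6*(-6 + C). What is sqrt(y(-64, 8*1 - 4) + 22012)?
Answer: sqrt(21802) ≈ 147.66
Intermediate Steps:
y(C, h) = -18 + 3*C (y(C, h) = -(-3)*(-6 + C) = -(36 - 6*C)/2 = -18 + 3*C)
sqrt(y(-64, 8*1 - 4) + 22012) = sqrt((-18 + 3*(-64)) + 22012) = sqrt((-18 - 192) + 22012) = sqrt(-210 + 22012) = sqrt(21802)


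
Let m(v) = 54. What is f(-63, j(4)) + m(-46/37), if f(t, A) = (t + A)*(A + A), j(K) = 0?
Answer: 54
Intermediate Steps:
f(t, A) = 2*A*(A + t) (f(t, A) = (A + t)*(2*A) = 2*A*(A + t))
f(-63, j(4)) + m(-46/37) = 2*0*(0 - 63) + 54 = 2*0*(-63) + 54 = 0 + 54 = 54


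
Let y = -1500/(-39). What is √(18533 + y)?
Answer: √3138577/13 ≈ 136.28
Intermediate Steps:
y = 500/13 (y = -1500*(-1)/39 = -30*(-50/39) = 500/13 ≈ 38.462)
√(18533 + y) = √(18533 + 500/13) = √(241429/13) = √3138577/13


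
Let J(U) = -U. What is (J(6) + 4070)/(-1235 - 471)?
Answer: -2032/853 ≈ -2.3822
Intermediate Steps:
(J(6) + 4070)/(-1235 - 471) = (-1*6 + 4070)/(-1235 - 471) = (-6 + 4070)/(-1706) = 4064*(-1/1706) = -2032/853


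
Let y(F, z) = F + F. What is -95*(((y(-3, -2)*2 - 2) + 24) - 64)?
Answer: 5130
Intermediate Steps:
y(F, z) = 2*F
-95*(((y(-3, -2)*2 - 2) + 24) - 64) = -95*((((2*(-3))*2 - 2) + 24) - 64) = -95*(((-6*2 - 2) + 24) - 64) = -95*(((-12 - 2) + 24) - 64) = -95*((-14 + 24) - 64) = -95*(10 - 64) = -95*(-54) = 5130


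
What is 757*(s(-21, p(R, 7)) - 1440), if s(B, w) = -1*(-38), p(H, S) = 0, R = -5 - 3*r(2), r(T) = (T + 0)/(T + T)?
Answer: -1061314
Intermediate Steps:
r(T) = ½ (r(T) = T/((2*T)) = T*(1/(2*T)) = ½)
R = -13/2 (R = -5 - 3*½ = -5 - 3/2 = -13/2 ≈ -6.5000)
s(B, w) = 38
757*(s(-21, p(R, 7)) - 1440) = 757*(38 - 1440) = 757*(-1402) = -1061314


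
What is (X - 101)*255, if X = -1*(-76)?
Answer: -6375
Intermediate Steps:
X = 76
(X - 101)*255 = (76 - 101)*255 = -25*255 = -6375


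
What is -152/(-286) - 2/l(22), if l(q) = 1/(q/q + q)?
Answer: -6502/143 ≈ -45.469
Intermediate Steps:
l(q) = 1/(1 + q)
-152/(-286) - 2/l(22) = -152/(-286) - 2/(1/(1 + 22)) = -152*(-1/286) - 2/(1/23) = 76/143 - 2/1/23 = 76/143 - 2*23 = 76/143 - 46 = -6502/143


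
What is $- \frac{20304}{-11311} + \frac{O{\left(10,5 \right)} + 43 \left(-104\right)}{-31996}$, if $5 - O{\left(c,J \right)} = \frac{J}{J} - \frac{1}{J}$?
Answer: $\frac{3500910349}{1809533780} \approx 1.9347$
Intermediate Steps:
$O{\left(c,J \right)} = 4 + \frac{1}{J}$ ($O{\left(c,J \right)} = 5 - \left(\frac{J}{J} - \frac{1}{J}\right) = 5 - \left(1 - \frac{1}{J}\right) = 4 + \frac{1}{J}$)
$- \frac{20304}{-11311} + \frac{O{\left(10,5 \right)} + 43 \left(-104\right)}{-31996} = - \frac{20304}{-11311} + \frac{\left(4 + \frac{1}{5}\right) + 43 \left(-104\right)}{-31996} = \left(-20304\right) \left(- \frac{1}{11311}\right) + \left(\left(4 + \frac{1}{5}\right) - 4472\right) \left(- \frac{1}{31996}\right) = \frac{20304}{11311} + \left(\frac{21}{5} - 4472\right) \left(- \frac{1}{31996}\right) = \frac{20304}{11311} - - \frac{22339}{159980} = \frac{20304}{11311} + \frac{22339}{159980} = \frac{3500910349}{1809533780}$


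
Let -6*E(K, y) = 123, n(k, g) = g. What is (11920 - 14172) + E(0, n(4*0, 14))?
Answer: -4545/2 ≈ -2272.5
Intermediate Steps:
E(K, y) = -41/2 (E(K, y) = -⅙*123 = -41/2)
(11920 - 14172) + E(0, n(4*0, 14)) = (11920 - 14172) - 41/2 = -2252 - 41/2 = -4545/2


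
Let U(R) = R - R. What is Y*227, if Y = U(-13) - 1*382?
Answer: -86714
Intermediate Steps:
U(R) = 0
Y = -382 (Y = 0 - 1*382 = 0 - 382 = -382)
Y*227 = -382*227 = -86714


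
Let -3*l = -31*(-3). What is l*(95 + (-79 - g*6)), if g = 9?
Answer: 1178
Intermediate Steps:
l = -31 (l = -(-31)*(-3)/3 = -⅓*93 = -31)
l*(95 + (-79 - g*6)) = -31*(95 + (-79 - 9*6)) = -31*(95 + (-79 - 1*54)) = -31*(95 + (-79 - 54)) = -31*(95 - 133) = -31*(-38) = 1178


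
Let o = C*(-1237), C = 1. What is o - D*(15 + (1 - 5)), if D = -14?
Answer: -1083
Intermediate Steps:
o = -1237 (o = 1*(-1237) = -1237)
o - D*(15 + (1 - 5)) = -1237 - (-14)*(15 + (1 - 5)) = -1237 - (-14)*(15 - 4) = -1237 - (-14)*11 = -1237 - 1*(-154) = -1237 + 154 = -1083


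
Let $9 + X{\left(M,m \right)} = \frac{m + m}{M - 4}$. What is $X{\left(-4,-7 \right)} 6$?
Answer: $- \frac{87}{2} \approx -43.5$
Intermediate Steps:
$X{\left(M,m \right)} = -9 + \frac{2 m}{-4 + M}$ ($X{\left(M,m \right)} = -9 + \frac{m + m}{M - 4} = -9 + \frac{2 m}{-4 + M}$)
$X{\left(-4,-7 \right)} 6 = \frac{36 - -36 + 2 \left(-7\right)}{-4 - 4} \cdot 6 = \frac{36 + 36 - 14}{-8} \cdot 6 = \left(- \frac{1}{8}\right) 58 \cdot 6 = \left(- \frac{29}{4}\right) 6 = - \frac{87}{2}$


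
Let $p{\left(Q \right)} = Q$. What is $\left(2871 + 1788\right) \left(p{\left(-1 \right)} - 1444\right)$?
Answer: $-6732255$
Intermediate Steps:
$\left(2871 + 1788\right) \left(p{\left(-1 \right)} - 1444\right) = \left(2871 + 1788\right) \left(-1 - 1444\right) = 4659 \left(-1 - 1444\right) = 4659 \left(-1445\right) = -6732255$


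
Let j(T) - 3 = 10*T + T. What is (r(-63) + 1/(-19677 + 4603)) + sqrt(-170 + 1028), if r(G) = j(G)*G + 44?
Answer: 655930035/15074 + sqrt(858) ≈ 43543.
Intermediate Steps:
j(T) = 3 + 11*T (j(T) = 3 + (10*T + T) = 3 + 11*T)
r(G) = 44 + G*(3 + 11*G) (r(G) = (3 + 11*G)*G + 44 = G*(3 + 11*G) + 44 = 44 + G*(3 + 11*G))
(r(-63) + 1/(-19677 + 4603)) + sqrt(-170 + 1028) = ((44 - 63*(3 + 11*(-63))) + 1/(-19677 + 4603)) + sqrt(-170 + 1028) = ((44 - 63*(3 - 693)) + 1/(-15074)) + sqrt(858) = ((44 - 63*(-690)) - 1/15074) + sqrt(858) = ((44 + 43470) - 1/15074) + sqrt(858) = (43514 - 1/15074) + sqrt(858) = 655930035/15074 + sqrt(858)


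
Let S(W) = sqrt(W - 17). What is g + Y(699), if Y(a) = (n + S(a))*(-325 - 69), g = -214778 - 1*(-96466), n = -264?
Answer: -14296 - 394*sqrt(682) ≈ -24585.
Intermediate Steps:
S(W) = sqrt(-17 + W)
g = -118312 (g = -214778 + 96466 = -118312)
Y(a) = 104016 - 394*sqrt(-17 + a) (Y(a) = (-264 + sqrt(-17 + a))*(-325 - 69) = (-264 + sqrt(-17 + a))*(-394) = 104016 - 394*sqrt(-17 + a))
g + Y(699) = -118312 + (104016 - 394*sqrt(-17 + 699)) = -118312 + (104016 - 394*sqrt(682)) = -14296 - 394*sqrt(682)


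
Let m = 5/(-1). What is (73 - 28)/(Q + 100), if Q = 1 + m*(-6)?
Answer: 45/131 ≈ 0.34351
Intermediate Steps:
m = -5 (m = 5*(-1) = -5)
Q = 31 (Q = 1 - 5*(-6) = 1 + 30 = 31)
(73 - 28)/(Q + 100) = (73 - 28)/(31 + 100) = 45/131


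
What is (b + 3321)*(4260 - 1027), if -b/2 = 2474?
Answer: -5260091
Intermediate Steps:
b = -4948 (b = -2*2474 = -4948)
(b + 3321)*(4260 - 1027) = (-4948 + 3321)*(4260 - 1027) = -1627*3233 = -5260091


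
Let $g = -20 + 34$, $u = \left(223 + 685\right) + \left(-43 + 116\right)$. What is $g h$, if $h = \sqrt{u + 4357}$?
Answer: $14 \sqrt{5338} \approx 1022.9$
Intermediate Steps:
$u = 981$ ($u = 908 + 73 = 981$)
$h = \sqrt{5338}$ ($h = \sqrt{981 + 4357} = \sqrt{5338} \approx 73.062$)
$g = 14$
$g h = 14 \sqrt{5338}$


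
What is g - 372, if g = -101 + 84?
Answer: -389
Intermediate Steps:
g = -17
g - 372 = -17 - 372 = -389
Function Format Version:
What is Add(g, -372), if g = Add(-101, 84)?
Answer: -389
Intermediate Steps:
g = -17
Add(g, -372) = Add(-17, -372) = -389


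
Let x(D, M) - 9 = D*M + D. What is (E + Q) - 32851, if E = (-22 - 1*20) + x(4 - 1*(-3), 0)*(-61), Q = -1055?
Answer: -34924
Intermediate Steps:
x(D, M) = 9 + D + D*M (x(D, M) = 9 + (D*M + D) = 9 + (D + D*M) = 9 + D + D*M)
E = -1018 (E = (-22 - 1*20) + (9 + (4 - 1*(-3)) + (4 - 1*(-3))*0)*(-61) = (-22 - 20) + (9 + (4 + 3) + (4 + 3)*0)*(-61) = -42 + (9 + 7 + 7*0)*(-61) = -42 + (9 + 7 + 0)*(-61) = -42 + 16*(-61) = -42 - 976 = -1018)
(E + Q) - 32851 = (-1018 - 1055) - 32851 = -2073 - 32851 = -34924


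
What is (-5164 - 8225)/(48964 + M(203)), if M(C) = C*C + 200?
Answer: -13389/90373 ≈ -0.14815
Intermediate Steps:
M(C) = 200 + C² (M(C) = C² + 200 = 200 + C²)
(-5164 - 8225)/(48964 + M(203)) = (-5164 - 8225)/(48964 + (200 + 203²)) = -13389/(48964 + (200 + 41209)) = -13389/(48964 + 41409) = -13389/90373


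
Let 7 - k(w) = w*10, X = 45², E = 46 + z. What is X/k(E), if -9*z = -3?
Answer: -6075/1369 ≈ -4.4375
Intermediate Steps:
z = ⅓ (z = -⅑*(-3) = ⅓ ≈ 0.33333)
E = 139/3 (E = 46 + ⅓ = 139/3 ≈ 46.333)
X = 2025
k(w) = 7 - 10*w (k(w) = 7 - w*10 = 7 - 10*w)
X/k(E) = 2025/(7 - 10*139/3) = 2025/(7 - 1390/3) = 2025/(-1369/3) = 2025*(-3/1369) = -6075/1369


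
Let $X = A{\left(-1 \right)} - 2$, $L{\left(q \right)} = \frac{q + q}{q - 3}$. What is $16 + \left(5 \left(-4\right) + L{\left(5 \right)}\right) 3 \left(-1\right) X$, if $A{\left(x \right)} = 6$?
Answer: $196$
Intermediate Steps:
$L{\left(q \right)} = \frac{2 q}{-3 + q}$
$X = 4$ ($X = 6 - 2 = 4$)
$16 + \left(5 \left(-4\right) + L{\left(5 \right)}\right) 3 \left(-1\right) X = 16 + \left(5 \left(-4\right) + 2 \cdot 5 \frac{1}{-3 + 5}\right) 3 \left(-1\right) 4 = 16 + \left(-20 + 2 \cdot 5 \cdot \frac{1}{2}\right) \left(\left(-3\right) 4\right) = 16 + \left(-20 + 2 \cdot 5 \cdot \frac{1}{2}\right) \left(-12\right) = 16 + \left(-20 + 5\right) \left(-12\right) = 16 - -180 = 16 + 180 = 196$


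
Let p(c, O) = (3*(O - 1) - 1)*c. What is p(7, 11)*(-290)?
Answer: -58870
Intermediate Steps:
p(c, O) = c*(-4 + 3*O) (p(c, O) = (3*(-1 + O) - 1)*c = ((-3 + 3*O) - 1)*c = (-4 + 3*O)*c = c*(-4 + 3*O))
p(7, 11)*(-290) = (7*(-4 + 3*11))*(-290) = (7*(-4 + 33))*(-290) = (7*29)*(-290) = 203*(-290) = -58870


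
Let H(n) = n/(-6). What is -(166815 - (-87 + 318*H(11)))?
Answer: -167485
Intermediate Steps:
H(n) = -n/6 (H(n) = n*(-⅙) = -n/6)
-(166815 - (-87 + 318*H(11))) = -(166815 - (-87 + 318*(-⅙*11))) = -(166815 - (-87 + 318*(-11/6))) = -(166815 - (-87 - 583)) = -(166815 - 1*(-670)) = -(166815 + 670) = -1*167485 = -167485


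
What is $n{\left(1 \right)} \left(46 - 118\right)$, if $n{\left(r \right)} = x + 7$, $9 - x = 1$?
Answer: $-1080$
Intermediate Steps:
$x = 8$ ($x = 9 - 1 = 8$)
$n{\left(r \right)} = 15$ ($n{\left(r \right)} = 8 + 7 = 15$)
$n{\left(1 \right)} \left(46 - 118\right) = 15 \left(46 - 118\right) = 15 \left(-72\right) = -1080$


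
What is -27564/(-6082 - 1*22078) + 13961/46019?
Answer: 415402369/323973760 ≈ 1.2822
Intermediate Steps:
-27564/(-6082 - 1*22078) + 13961/46019 = -27564/(-6082 - 22078) + 13961*(1/46019) = -27564/(-28160) + 13961/46019 = -27564*(-1/28160) + 13961/46019 = 6891/7040 + 13961/46019 = 415402369/323973760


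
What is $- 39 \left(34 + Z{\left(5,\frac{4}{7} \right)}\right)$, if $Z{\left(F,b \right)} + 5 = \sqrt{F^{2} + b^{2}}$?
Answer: $-1131 - \frac{39 \sqrt{1241}}{7} \approx -1327.3$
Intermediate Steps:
$Z{\left(F,b \right)} = -5 + \sqrt{F^{2} + b^{2}}$
$- 39 \left(34 + Z{\left(5,\frac{4}{7} \right)}\right) = - 39 \left(34 - \left(5 - \sqrt{5^{2} + \left(\frac{4}{7}\right)^{2}}\right)\right) = - 39 \left(34 - \left(5 - \sqrt{25 + \left(4 \cdot \frac{1}{7}\right)^{2}}\right)\right) = - 39 \left(34 - \left(5 - \sqrt{25 + \left(\frac{4}{7}\right)^{2}}\right)\right) = - 39 \left(34 - \left(5 - \sqrt{25 + \frac{16}{49}}\right)\right) = - 39 \left(34 - \left(5 - \sqrt{\frac{1241}{49}}\right)\right) = - 39 \left(34 - \left(5 - \frac{\sqrt{1241}}{7}\right)\right) = - 39 \left(29 + \frac{\sqrt{1241}}{7}\right) = -1131 - \frac{39 \sqrt{1241}}{7}$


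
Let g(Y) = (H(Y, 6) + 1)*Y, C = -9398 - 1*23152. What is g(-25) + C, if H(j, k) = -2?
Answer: -32525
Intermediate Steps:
C = -32550 (C = -9398 - 23152 = -32550)
g(Y) = -Y (g(Y) = (-2 + 1)*Y = -Y)
g(-25) + C = -1*(-25) - 32550 = 25 - 32550 = -32525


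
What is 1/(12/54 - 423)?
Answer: -9/3805 ≈ -0.0023653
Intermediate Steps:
1/(12/54 - 423) = 1/((1/54)*12 - 423) = 1/(2/9 - 423) = 1/(-3805/9) = -9/3805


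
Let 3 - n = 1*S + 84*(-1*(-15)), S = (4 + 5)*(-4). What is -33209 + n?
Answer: -34430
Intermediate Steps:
S = -36 (S = 9*(-4) = -36)
n = -1221 (n = 3 - (1*(-36) + 84*(-1*(-15))) = 3 - (-36 + 84*15) = 3 - (-36 + 1260) = 3 - 1*1224 = 3 - 1224 = -1221)
-33209 + n = -33209 - 1221 = -34430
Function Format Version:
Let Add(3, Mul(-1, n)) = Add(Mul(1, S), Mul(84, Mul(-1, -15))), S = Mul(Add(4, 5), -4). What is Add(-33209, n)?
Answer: -34430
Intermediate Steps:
S = -36 (S = Mul(9, -4) = -36)
n = -1221 (n = Add(3, Mul(-1, Add(Mul(1, -36), Mul(84, Mul(-1, -15))))) = Add(3, Mul(-1, Add(-36, Mul(84, 15)))) = Add(3, Mul(-1, Add(-36, 1260))) = Add(3, Mul(-1, 1224)) = Add(3, -1224) = -1221)
Add(-33209, n) = Add(-33209, -1221) = -34430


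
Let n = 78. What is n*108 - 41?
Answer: 8383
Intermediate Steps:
n*108 - 41 = 78*108 - 41 = 8424 - 41 = 8383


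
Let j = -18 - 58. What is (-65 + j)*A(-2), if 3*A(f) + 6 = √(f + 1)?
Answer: 282 - 47*I ≈ 282.0 - 47.0*I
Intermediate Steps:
A(f) = -2 + √(1 + f)/3 (A(f) = -2 + √(f + 1)/3 = -2 + √(1 + f)/3)
j = -76
(-65 + j)*A(-2) = (-65 - 76)*(-2 + √(1 - 2)/3) = -141*(-2 + √(-1)/3) = -141*(-2 + I/3) = 282 - 47*I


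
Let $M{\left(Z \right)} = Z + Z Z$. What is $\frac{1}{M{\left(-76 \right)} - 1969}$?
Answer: $\frac{1}{3731} \approx 0.00026802$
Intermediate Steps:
$M{\left(Z \right)} = Z + Z^{2}$
$\frac{1}{M{\left(-76 \right)} - 1969} = \frac{1}{- 76 \left(1 - 76\right) - 1969} = \frac{1}{\left(-76\right) \left(-75\right) - 1969} = \frac{1}{5700 - 1969} = \frac{1}{3731}$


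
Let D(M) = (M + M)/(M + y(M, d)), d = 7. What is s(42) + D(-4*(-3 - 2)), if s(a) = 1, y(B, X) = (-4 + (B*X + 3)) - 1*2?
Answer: 197/157 ≈ 1.2548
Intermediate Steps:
y(B, X) = -3 + B*X (y(B, X) = (-4 + (3 + B*X)) - 2 = (-1 + B*X) - 2 = -3 + B*X)
D(M) = 2*M/(-3 + 8*M) (D(M) = (M + M)/(M + (-3 + M*7)) = (2*M)/(M + (-3 + 7*M)) = (2*M)/(-3 + 8*M) = 2*M/(-3 + 8*M))
s(42) + D(-4*(-3 - 2)) = 1 + 2*(-4*(-3 - 2))/(-3 + 8*(-4*(-3 - 2))) = 1 + 2*(-4*(-5))/(-3 + 8*(-4*(-5))) = 1 + 2*20/(-3 + 8*20) = 1 + 2*20/(-3 + 160) = 1 + 2*20/157 = 1 + 2*20*(1/157) = 1 + 40/157 = 197/157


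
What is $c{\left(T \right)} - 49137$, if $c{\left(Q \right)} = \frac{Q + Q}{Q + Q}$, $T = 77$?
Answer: $-49136$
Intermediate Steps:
$c{\left(Q \right)} = 1$ ($c{\left(Q \right)} = \frac{2 Q}{2 Q} = 2 Q \frac{1}{2 Q} = 1$)
$c{\left(T \right)} - 49137 = 1 - 49137 = -49136$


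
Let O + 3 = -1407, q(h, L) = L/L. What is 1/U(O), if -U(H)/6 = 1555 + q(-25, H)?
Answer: -1/9336 ≈ -0.00010711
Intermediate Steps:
q(h, L) = 1
O = -1410 (O = -3 - 1407 = -1410)
U(H) = -9336 (U(H) = -6*(1555 + 1) = -6*1556 = -9336)
1/U(O) = 1/(-9336) = -1/9336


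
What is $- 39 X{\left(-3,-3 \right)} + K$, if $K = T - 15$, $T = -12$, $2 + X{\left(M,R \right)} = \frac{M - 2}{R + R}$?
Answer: $\frac{37}{2} \approx 18.5$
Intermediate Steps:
$X{\left(M,R \right)} = -2 + \frac{-2 + M}{2 R}$ ($X{\left(M,R \right)} = -2 + \frac{M - 2}{R + R} = -2 + \frac{-2 + M}{2 R}$)
$K = -27$ ($K = -12 - 15 = -27$)
$- 39 X{\left(-3,-3 \right)} + K = - 39 \frac{-2 - 3 - -12}{2 \left(-3\right)} - 27 = - 39 \cdot \frac{1}{2} \left(- \frac{1}{3}\right) \left(-2 - 3 + 12\right) - 27 = - 39 \cdot \frac{1}{2} \left(- \frac{1}{3}\right) 7 - 27 = \left(-39\right) \left(- \frac{7}{6}\right) - 27 = \frac{91}{2} - 27 = \frac{37}{2}$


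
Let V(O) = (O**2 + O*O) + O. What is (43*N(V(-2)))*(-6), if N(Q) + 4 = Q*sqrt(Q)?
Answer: 1032 - 1548*sqrt(6) ≈ -2759.8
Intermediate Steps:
V(O) = O + 2*O**2 (V(O) = (O**2 + O**2) + O = 2*O**2 + O = O + 2*O**2)
N(Q) = -4 + Q**(3/2) (N(Q) = -4 + Q*sqrt(Q) = -4 + Q**(3/2))
(43*N(V(-2)))*(-6) = (43*(-4 + (-2*(1 + 2*(-2)))**(3/2)))*(-6) = (43*(-4 + (-2*(1 - 4))**(3/2)))*(-6) = (43*(-4 + (-2*(-3))**(3/2)))*(-6) = (43*(-4 + 6**(3/2)))*(-6) = (43*(-4 + 6*sqrt(6)))*(-6) = (-172 + 258*sqrt(6))*(-6) = 1032 - 1548*sqrt(6)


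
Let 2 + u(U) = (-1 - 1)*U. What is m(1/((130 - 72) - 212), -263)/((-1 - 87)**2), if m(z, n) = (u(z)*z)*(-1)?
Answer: -153/91828352 ≈ -1.6662e-6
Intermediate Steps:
u(U) = -2 - 2*U (u(U) = -2 + (-1 - 1)*U = -2 - 2*U)
m(z, n) = -z*(-2 - 2*z) (m(z, n) = ((-2 - 2*z)*z)*(-1) = (z*(-2 - 2*z))*(-1) = -z*(-2 - 2*z))
m(1/((130 - 72) - 212), -263)/((-1 - 87)**2) = (2*(1 + 1/((130 - 72) - 212))/((130 - 72) - 212))/((-1 - 87)**2) = (2*(1 + 1/(58 - 212))/(58 - 212))/((-88)**2) = (2*(1 + 1/(-154))/(-154))/7744 = (2*(-1/154)*(1 - 1/154))*(1/7744) = (2*(-1/154)*(153/154))*(1/7744) = -153/11858*1/7744 = -153/91828352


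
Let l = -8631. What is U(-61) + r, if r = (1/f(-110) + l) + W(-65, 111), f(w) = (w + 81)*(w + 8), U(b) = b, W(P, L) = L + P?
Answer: -25574867/2958 ≈ -8646.0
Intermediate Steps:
f(w) = (8 + w)*(81 + w) (f(w) = (81 + w)*(8 + w) = (8 + w)*(81 + w))
r = -25394429/2958 (r = (1/(648 + (-110)² + 89*(-110)) - 8631) + (111 - 65) = (1/(648 + 12100 - 9790) - 8631) + 46 = (1/2958 - 8631) + 46 = -25530497/2958 + 46 = -25394429/2958 ≈ -8585.0)
U(-61) + r = -61 - 25394429/2958 = -25574867/2958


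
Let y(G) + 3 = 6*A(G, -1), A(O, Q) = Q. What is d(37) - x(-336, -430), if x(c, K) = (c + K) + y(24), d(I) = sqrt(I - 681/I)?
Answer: 775 + 4*sqrt(1591)/37 ≈ 779.31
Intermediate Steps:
y(G) = -9 (y(G) = -3 + 6*(-1) = -3 - 6 = -9)
x(c, K) = -9 + K + c (x(c, K) = (c + K) - 9 = (K + c) - 9 = -9 + K + c)
d(37) - x(-336, -430) = sqrt(37 - 681/37) - (-9 - 430 - 336) = sqrt(37 - 681*1/37) - 1*(-775) = sqrt(37 - 681/37) + 775 = sqrt(688/37) + 775 = 4*sqrt(1591)/37 + 775 = 775 + 4*sqrt(1591)/37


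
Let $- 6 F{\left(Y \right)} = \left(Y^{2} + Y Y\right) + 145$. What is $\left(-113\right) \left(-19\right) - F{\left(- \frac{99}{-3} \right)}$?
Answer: $\frac{15205}{6} \approx 2534.2$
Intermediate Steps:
$F{\left(Y \right)} = - \frac{145}{6} - \frac{Y^{2}}{3}$ ($F{\left(Y \right)} = - \frac{\left(Y^{2} + Y Y\right) + 145}{6} = - \frac{\left(Y^{2} + Y^{2}\right) + 145}{6} = - \frac{2 Y^{2} + 145}{6} = - \frac{145 + 2 Y^{2}}{6} = - \frac{145}{6} - \frac{Y^{2}}{3}$)
$\left(-113\right) \left(-19\right) - F{\left(- \frac{99}{-3} \right)} = \left(-113\right) \left(-19\right) - \left(- \frac{145}{6} - \frac{\left(- \frac{99}{-3}\right)^{2}}{3}\right) = 2147 - \left(- \frac{145}{6} - \frac{\left(\left(-99\right) \left(- \frac{1}{3}\right)\right)^{2}}{3}\right) = 2147 - \left(- \frac{145}{6} - \frac{33^{2}}{3}\right) = 2147 - \left(- \frac{145}{6} - 363\right) = 2147 - - \frac{2323}{6} = 2147 + \frac{2323}{6} = \frac{15205}{6}$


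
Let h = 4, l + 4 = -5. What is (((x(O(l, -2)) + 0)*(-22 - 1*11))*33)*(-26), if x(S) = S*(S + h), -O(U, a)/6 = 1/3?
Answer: -113256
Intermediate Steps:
l = -9 (l = -4 - 5 = -9)
O(U, a) = -2 (O(U, a) = -6/3 = -6*1/3 = -2)
x(S) = S*(4 + S) (x(S) = S*(S + 4) = S*(4 + S))
(((x(O(l, -2)) + 0)*(-22 - 1*11))*33)*(-26) = (((-2*(4 - 2) + 0)*(-22 - 1*11))*33)*(-26) = (((-2*2 + 0)*(-22 - 11))*33)*(-26) = (((-4 + 0)*(-33))*33)*(-26) = (-4*(-33)*33)*(-26) = (132*33)*(-26) = 4356*(-26) = -113256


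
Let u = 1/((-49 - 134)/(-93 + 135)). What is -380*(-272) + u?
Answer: 6304946/61 ≈ 1.0336e+5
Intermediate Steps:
u = -14/61 (u = 1/(-183/42) = 1/(-183*1/42) = 1/(-61/14) = -14/61 ≈ -0.22951)
-380*(-272) + u = -380*(-272) - 14/61 = 103360 - 14/61 = 6304946/61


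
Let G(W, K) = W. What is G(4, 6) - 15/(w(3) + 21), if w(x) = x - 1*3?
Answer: 23/7 ≈ 3.2857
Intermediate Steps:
w(x) = -3 + x (w(x) = x - 3 = -3 + x)
G(4, 6) - 15/(w(3) + 21) = 4 - 15/((-3 + 3) + 21) = 4 - 15/(0 + 21) = 4 - 15/21 = 4 + (1/21)*(-15) = 4 - 5/7 = 23/7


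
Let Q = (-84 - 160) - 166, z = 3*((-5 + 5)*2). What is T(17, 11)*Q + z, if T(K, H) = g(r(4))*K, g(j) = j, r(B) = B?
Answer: -27880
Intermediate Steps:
T(K, H) = 4*K
z = 0 (z = 3*(0*2) = 3*0 = 0)
Q = -410 (Q = -244 - 166 = -410)
T(17, 11)*Q + z = (4*17)*(-410) + 0 = 68*(-410) + 0 = -27880 + 0 = -27880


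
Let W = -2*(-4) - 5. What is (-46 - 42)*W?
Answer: -264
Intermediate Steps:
W = 3 (W = 8 - 5 = 3)
(-46 - 42)*W = (-46 - 42)*3 = -88*3 = -264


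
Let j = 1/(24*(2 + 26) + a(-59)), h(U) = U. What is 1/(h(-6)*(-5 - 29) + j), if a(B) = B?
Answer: 613/125053 ≈ 0.0049019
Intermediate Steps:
j = 1/613 (j = 1/(24*(2 + 26) - 59) = 1/(24*28 - 59) = 1/(672 - 59) = 1/613 ≈ 0.0016313)
1/(h(-6)*(-5 - 29) + j) = 1/(-6*(-5 - 29) + 1/613) = 1/(-6*(-34) + 1/613) = 1/(204 + 1/613) = 1/(125053/613) = 613/125053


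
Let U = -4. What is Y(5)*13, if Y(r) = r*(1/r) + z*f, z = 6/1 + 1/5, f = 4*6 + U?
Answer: 1625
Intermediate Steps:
f = 20 (f = 4*6 - 4 = 24 - 4 = 20)
z = 31/5 (z = 6*1 + 1*(1/5) = 6 + 1/5 = 31/5 ≈ 6.2000)
Y(r) = 125 (Y(r) = r*(1/r) + (31/5)*20 = r/r + 124 = 1 + 124 = 125)
Y(5)*13 = 125*13 = 1625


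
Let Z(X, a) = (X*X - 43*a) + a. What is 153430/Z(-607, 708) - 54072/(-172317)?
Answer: 14917828882/19455336007 ≈ 0.76677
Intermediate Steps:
Z(X, a) = X**2 - 42*a (Z(X, a) = (X**2 - 43*a) + a = X**2 - 42*a)
153430/Z(-607, 708) - 54072/(-172317) = 153430/((-607)**2 - 42*708) - 54072/(-172317) = 153430/(368449 - 29736) - 54072*(-1/172317) = 153430/338713 + 18024/57439 = 14917828882/19455336007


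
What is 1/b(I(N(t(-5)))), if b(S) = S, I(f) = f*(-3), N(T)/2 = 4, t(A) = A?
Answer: -1/24 ≈ -0.041667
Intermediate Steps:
N(T) = 8 (N(T) = 2*4 = 8)
I(f) = -3*f
1/b(I(N(t(-5)))) = 1/(-3*8) = 1/(-24) = -1/24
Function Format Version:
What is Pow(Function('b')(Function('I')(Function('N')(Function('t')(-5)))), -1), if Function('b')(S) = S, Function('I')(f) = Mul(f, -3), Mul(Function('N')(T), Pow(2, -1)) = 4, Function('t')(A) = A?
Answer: Rational(-1, 24) ≈ -0.041667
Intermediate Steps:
Function('N')(T) = 8 (Function('N')(T) = Mul(2, 4) = 8)
Function('I')(f) = Mul(-3, f)
Pow(Function('b')(Function('I')(Function('N')(Function('t')(-5)))), -1) = Pow(Mul(-3, 8), -1) = Pow(-24, -1) = Rational(-1, 24)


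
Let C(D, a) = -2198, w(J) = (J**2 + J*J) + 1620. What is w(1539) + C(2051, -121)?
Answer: 4736464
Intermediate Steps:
w(J) = 1620 + 2*J**2 (w(J) = (J**2 + J**2) + 1620 = 2*J**2 + 1620 = 1620 + 2*J**2)
w(1539) + C(2051, -121) = (1620 + 2*1539**2) - 2198 = (1620 + 2*2368521) - 2198 = (1620 + 4737042) - 2198 = 4738662 - 2198 = 4736464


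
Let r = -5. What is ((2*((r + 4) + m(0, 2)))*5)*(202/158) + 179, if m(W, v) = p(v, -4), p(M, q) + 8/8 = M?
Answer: 179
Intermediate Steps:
p(M, q) = -1 + M
m(W, v) = -1 + v
((2*((r + 4) + m(0, 2)))*5)*(202/158) + 179 = ((2*((-5 + 4) + (-1 + 2)))*5)*(202/158) + 179 = ((2*(-1 + 1))*5)*(202*(1/158)) + 179 = ((2*0)*5)*(101/79) + 179 = (0*5)*(101/79) + 179 = 0*(101/79) + 179 = 0 + 179 = 179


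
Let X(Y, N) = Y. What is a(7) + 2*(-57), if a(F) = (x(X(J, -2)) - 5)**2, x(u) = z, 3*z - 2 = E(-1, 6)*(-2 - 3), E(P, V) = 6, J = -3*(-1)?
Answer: 823/9 ≈ 91.444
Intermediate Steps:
J = 3
z = -28/3 (z = 2/3 + (6*(-2 - 3))/3 = 2/3 + (6*(-5))/3 = 2/3 + (1/3)*(-30) = 2/3 - 10 = -28/3 ≈ -9.3333)
x(u) = -28/3
a(F) = 1849/9 (a(F) = (-28/3 - 5)**2 = (-43/3)**2 = 1849/9)
a(7) + 2*(-57) = 1849/9 + 2*(-57) = 1849/9 - 114 = 823/9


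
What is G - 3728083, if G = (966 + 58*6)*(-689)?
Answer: -4633429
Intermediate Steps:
G = -905346 (G = (966 + 348)*(-689) = 1314*(-689) = -905346)
G - 3728083 = -905346 - 3728083 = -4633429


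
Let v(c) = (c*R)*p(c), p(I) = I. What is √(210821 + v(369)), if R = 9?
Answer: 11*√11870 ≈ 1198.4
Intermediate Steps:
v(c) = 9*c² (v(c) = (c*9)*c = (9*c)*c = 9*c²)
√(210821 + v(369)) = √(210821 + 9*369²) = √(210821 + 9*136161) = √(210821 + 1225449) = √1436270 = 11*√11870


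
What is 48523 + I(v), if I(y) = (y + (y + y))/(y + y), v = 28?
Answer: 97049/2 ≈ 48525.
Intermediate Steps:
I(y) = 3/2 (I(y) = (y + 2*y)/((2*y)) = (3*y)*(1/(2*y)) = 3/2)
48523 + I(v) = 48523 + 3/2 = 97049/2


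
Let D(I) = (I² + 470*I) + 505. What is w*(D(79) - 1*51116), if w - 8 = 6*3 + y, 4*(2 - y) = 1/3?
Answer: -606350/3 ≈ -2.0212e+5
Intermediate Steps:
D(I) = 505 + I² + 470*I
y = 23/12 (y = 2 - ¼/3 = 2 - ¼*⅓ = 2 - 1/12 = 23/12 ≈ 1.9167)
w = 335/12 (w = 8 + (6*3 + 23/12) = 8 + (18 + 23/12) = 8 + 239/12 = 335/12 ≈ 27.917)
w*(D(79) - 1*51116) = 335*((505 + 79² + 470*79) - 1*51116)/12 = 335*((505 + 6241 + 37130) - 51116)/12 = 335*(43876 - 51116)/12 = (335/12)*(-7240) = -606350/3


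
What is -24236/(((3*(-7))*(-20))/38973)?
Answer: -78712469/35 ≈ -2.2489e+6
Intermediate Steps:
-24236/(((3*(-7))*(-20))/38973) = -24236/(-21*(-20)*(1/38973)) = -24236/(420*(1/38973)) = -24236/140/12991 = -24236*12991/140 = -78712469/35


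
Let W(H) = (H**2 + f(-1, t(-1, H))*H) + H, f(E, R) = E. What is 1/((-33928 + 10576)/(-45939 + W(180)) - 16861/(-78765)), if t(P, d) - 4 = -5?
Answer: 355466445/689200453 ≈ 0.51577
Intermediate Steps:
t(P, d) = -1 (t(P, d) = 4 - 5 = -1)
W(H) = H**2 (W(H) = (H**2 - H) + H = H**2)
1/((-33928 + 10576)/(-45939 + W(180)) - 16861/(-78765)) = 1/((-33928 + 10576)/(-45939 + 180**2) - 16861/(-78765)) = 1/(-23352/(-45939 + 32400) - 16861*(-1/78765)) = 1/(-23352/(-13539) + 16861/78765) = 1/(-23352*(-1/13539) + 16861/78765) = 1/(7784/4513 + 16861/78765) = 1/(689200453/355466445) = 355466445/689200453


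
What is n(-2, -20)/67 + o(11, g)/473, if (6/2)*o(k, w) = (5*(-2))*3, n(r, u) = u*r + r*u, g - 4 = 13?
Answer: 37170/31691 ≈ 1.1729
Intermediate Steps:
g = 17 (g = 4 + 13 = 17)
n(r, u) = 2*r*u (n(r, u) = r*u + r*u = 2*r*u)
o(k, w) = -10 (o(k, w) = ((5*(-2))*3)/3 = (-10*3)/3 = (1/3)*(-30) = -10)
n(-2, -20)/67 + o(11, g)/473 = (2*(-2)*(-20))/67 - 10/473 = 80*(1/67) - 10*1/473 = 80/67 - 10/473 = 37170/31691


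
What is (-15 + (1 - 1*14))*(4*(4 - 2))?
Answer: -224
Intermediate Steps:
(-15 + (1 - 1*14))*(4*(4 - 2)) = (-15 + (1 - 14))*(4*2) = (-15 - 13)*8 = -28*8 = -224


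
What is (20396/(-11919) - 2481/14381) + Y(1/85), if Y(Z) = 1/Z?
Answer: 14246720900/171407139 ≈ 83.116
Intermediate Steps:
(20396/(-11919) - 2481/14381) + Y(1/85) = (20396/(-11919) - 2481/14381) + 1/(1/85) = (20396*(-1/11919) - 2481*1/14381) + 1/(1/85) = (-20396/11919 - 2481/14381) + 85 = -322885915/171407139 + 85 = 14246720900/171407139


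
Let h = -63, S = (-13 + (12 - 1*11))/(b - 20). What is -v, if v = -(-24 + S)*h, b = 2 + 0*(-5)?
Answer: 1470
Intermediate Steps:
b = 2 (b = 2 + 0 = 2)
S = 2/3 (S = (-13 + (12 - 1*11))/(2 - 20) = (-13 + (12 - 11))/(-18) = (-13 + 1)*(-1/18) = -12*(-1/18) = 2/3 ≈ 0.66667)
v = -1470 (v = -(-24 + 2/3)*(-63) = -(-70)*(-63)/3 = -1*1470 = -1470)
-v = -1*(-1470) = 1470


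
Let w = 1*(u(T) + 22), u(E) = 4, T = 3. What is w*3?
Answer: 78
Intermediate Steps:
w = 26 (w = 1*(4 + 22) = 1*26 = 26)
w*3 = 26*3 = 78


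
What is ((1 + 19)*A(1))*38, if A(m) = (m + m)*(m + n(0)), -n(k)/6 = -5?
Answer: 47120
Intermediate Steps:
n(k) = 30 (n(k) = -6*(-5) = 30)
A(m) = 2*m*(30 + m) (A(m) = (m + m)*(m + 30) = (2*m)*(30 + m) = 2*m*(30 + m))
((1 + 19)*A(1))*38 = ((1 + 19)*(2*1*(30 + 1)))*38 = (20*(2*1*31))*38 = (20*62)*38 = 1240*38 = 47120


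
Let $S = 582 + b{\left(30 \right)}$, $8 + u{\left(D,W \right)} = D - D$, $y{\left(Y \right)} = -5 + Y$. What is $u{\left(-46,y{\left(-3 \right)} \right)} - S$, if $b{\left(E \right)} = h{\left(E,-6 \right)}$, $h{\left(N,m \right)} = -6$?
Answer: $-584$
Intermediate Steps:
$b{\left(E \right)} = -6$
$u{\left(D,W \right)} = -8$ ($u{\left(D,W \right)} = -8 + \left(D - D\right) = -8 + 0 = -8$)
$S = 576$ ($S = 582 - 6 = 576$)
$u{\left(-46,y{\left(-3 \right)} \right)} - S = -8 - 576 = -584$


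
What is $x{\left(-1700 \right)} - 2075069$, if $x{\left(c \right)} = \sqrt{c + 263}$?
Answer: $-2075069 + i \sqrt{1437} \approx -2.0751 \cdot 10^{6} + 37.908 i$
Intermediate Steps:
$x{\left(c \right)} = \sqrt{263 + c}$
$x{\left(-1700 \right)} - 2075069 = \sqrt{263 - 1700} - 2075069 = \sqrt{-1437} - 2075069 = i \sqrt{1437} - 2075069 = -2075069 + i \sqrt{1437}$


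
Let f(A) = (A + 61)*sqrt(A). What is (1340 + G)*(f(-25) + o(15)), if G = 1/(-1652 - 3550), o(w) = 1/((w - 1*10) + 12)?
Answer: 6970679/88434 + 69706790*I/289 ≈ 78.823 + 2.412e+5*I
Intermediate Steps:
o(w) = 1/(2 + w) (o(w) = 1/((w - 10) + 12) = 1/((-10 + w) + 12) = 1/(2 + w))
f(A) = sqrt(A)*(61 + A) (f(A) = (61 + A)*sqrt(A) = sqrt(A)*(61 + A))
G = -1/5202 (G = 1/(-5202) = -1/5202 ≈ -0.00019223)
(1340 + G)*(f(-25) + o(15)) = (1340 - 1/5202)*(sqrt(-25)*(61 - 25) + 1/(2 + 15)) = 6970679*((5*I)*36 + 1/17)/5202 = 6970679*(180*I + 1/17)/5202 = 6970679*(1/17 + 180*I)/5202 = 6970679/88434 + 69706790*I/289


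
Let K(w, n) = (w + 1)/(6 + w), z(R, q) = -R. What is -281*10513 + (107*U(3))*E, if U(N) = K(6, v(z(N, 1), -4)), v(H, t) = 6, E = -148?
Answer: -8890172/3 ≈ -2.9634e+6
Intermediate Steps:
K(w, n) = (1 + w)/(6 + w)
U(N) = 7/12 (U(N) = (1 + 6)/(6 + 6) = 7/12)
-281*10513 + (107*U(3))*E = -281*10513 + (107*(7/12))*(-148) = -2954153 + (749/12)*(-148) = -2954153 - 27713/3 = -8890172/3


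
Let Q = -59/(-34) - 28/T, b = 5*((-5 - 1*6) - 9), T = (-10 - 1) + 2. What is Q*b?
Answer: -74150/153 ≈ -484.64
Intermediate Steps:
T = -9 (T = -11 + 2 = -9)
b = -100 (b = 5*((-5 - 6) - 9) = 5*(-11 - 9) = 5*(-20) = -100)
Q = 1483/306 (Q = -59/(-34) - 28/(-9) = -59*(-1/34) - 28*(-1/9) = 59/34 + 28/9 = 1483/306 ≈ 4.8464)
Q*b = (1483/306)*(-100) = -74150/153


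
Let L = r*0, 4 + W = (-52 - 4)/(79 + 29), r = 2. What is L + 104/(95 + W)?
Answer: 2808/2443 ≈ 1.1494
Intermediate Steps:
W = -122/27 (W = -4 + (-52 - 4)/(79 + 29) = -4 - 56/108 = -4 - 56*1/108 = -4 - 14/27 = -122/27 ≈ -4.5185)
L = 0 (L = 2*0 = 0)
L + 104/(95 + W) = 0 + 104/(95 - 122/27) = 0 + 104/(2443/27) = 0 + 104*(27/2443) = 0 + 2808/2443 = 2808/2443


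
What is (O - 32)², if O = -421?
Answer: 205209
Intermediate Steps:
(O - 32)² = (-421 - 32)² = (-453)² = 205209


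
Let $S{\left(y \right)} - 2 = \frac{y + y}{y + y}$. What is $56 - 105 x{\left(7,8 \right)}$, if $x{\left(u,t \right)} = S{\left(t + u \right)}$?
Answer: $-259$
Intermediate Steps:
$S{\left(y \right)} = 3$ ($S{\left(y \right)} = 2 + \frac{y + y}{y + y} = 2 + \frac{2 y}{2 y} = 2 + 2 y \frac{1}{2 y} = 2 + 1 = 3$)
$x{\left(u,t \right)} = 3$
$56 - 105 x{\left(7,8 \right)} = 56 - 315 = -259$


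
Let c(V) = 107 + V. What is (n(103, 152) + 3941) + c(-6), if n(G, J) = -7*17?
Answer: 3923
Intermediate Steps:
n(G, J) = -119
(n(103, 152) + 3941) + c(-6) = (-119 + 3941) + (107 - 6) = 3822 + 101 = 3923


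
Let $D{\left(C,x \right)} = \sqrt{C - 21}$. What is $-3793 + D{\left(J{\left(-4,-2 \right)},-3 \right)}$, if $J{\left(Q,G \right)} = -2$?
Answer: $-3793 + i \sqrt{23} \approx -3793.0 + 4.7958 i$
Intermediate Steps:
$D{\left(C,x \right)} = \sqrt{-21 + C}$
$-3793 + D{\left(J{\left(-4,-2 \right)},-3 \right)} = -3793 + \sqrt{-21 - 2} = -3793 + \sqrt{-23} = -3793 + i \sqrt{23}$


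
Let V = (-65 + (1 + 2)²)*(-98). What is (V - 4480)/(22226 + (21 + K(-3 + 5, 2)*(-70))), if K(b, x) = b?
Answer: 336/7369 ≈ 0.045596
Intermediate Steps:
V = 5488 (V = (-65 + 3²)*(-98) = (-65 + 9)*(-98) = -56*(-98) = 5488)
(V - 4480)/(22226 + (21 + K(-3 + 5, 2)*(-70))) = (5488 - 4480)/(22226 + (21 + (-3 + 5)*(-70))) = 1008/(22226 + (21 + 2*(-70))) = 1008/(22226 + (21 - 140)) = 1008/(22226 - 119) = 1008/22107 = 1008*(1/22107) = 336/7369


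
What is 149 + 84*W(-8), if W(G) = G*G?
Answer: 5525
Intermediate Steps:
W(G) = G²
149 + 84*W(-8) = 149 + 84*(-8)² = 149 + 84*64 = 149 + 5376 = 5525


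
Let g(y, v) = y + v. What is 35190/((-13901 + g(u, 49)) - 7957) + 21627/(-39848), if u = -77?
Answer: -937789821/436056664 ≈ -2.1506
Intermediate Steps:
g(y, v) = v + y
35190/((-13901 + g(u, 49)) - 7957) + 21627/(-39848) = 35190/((-13901 + (49 - 77)) - 7957) + 21627/(-39848) = 35190/((-13901 - 28) - 7957) + 21627*(-1/39848) = 35190/(-13929 - 7957) - 21627/39848 = 35190/(-21886) - 21627/39848 = 35190*(-1/21886) - 21627/39848 = -17595/10943 - 21627/39848 = -937789821/436056664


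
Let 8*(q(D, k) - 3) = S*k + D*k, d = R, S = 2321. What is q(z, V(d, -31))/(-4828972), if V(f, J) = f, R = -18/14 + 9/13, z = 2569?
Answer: 65469/878872904 ≈ 7.4492e-5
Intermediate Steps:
R = -54/91 (R = -18*1/14 + 9*(1/13) = -9/7 + 9/13 = -54/91 ≈ -0.59341)
d = -54/91 ≈ -0.59341
q(D, k) = 3 + 2321*k/8 + D*k/8 (q(D, k) = 3 + (2321*k + D*k)/8 = 3 + (2321*k/8 + D*k/8) = 3 + 2321*k/8 + D*k/8)
q(z, V(d, -31))/(-4828972) = (3 + (2321/8)*(-54/91) + (⅛)*2569*(-54/91))/(-4828972) = (3 - 62667/364 - 9909/52)*(-1/4828972) = -65469/182*(-1/4828972) = 65469/878872904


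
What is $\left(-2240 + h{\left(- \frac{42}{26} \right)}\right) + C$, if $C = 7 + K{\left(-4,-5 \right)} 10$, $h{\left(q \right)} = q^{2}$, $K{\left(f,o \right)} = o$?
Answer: $- \frac{385386}{169} \approx -2280.4$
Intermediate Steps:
$C = -43$ ($C = 7 - 50 = -43$)
$\left(-2240 + h{\left(- \frac{42}{26} \right)}\right) + C = \left(-2240 + \left(- \frac{42}{26}\right)^{2}\right) - 43 = \left(-2240 + \left(\left(-42\right) \frac{1}{26}\right)^{2}\right) - 43 = \left(-2240 + \left(- \frac{21}{13}\right)^{2}\right) - 43 = \left(-2240 + \frac{441}{169}\right) - 43 = - \frac{378119}{169} - 43 = - \frac{385386}{169}$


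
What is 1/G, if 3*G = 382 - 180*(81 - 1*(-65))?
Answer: -3/25898 ≈ -0.00011584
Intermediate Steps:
G = -25898/3 (G = (382 - 180*(81 - 1*(-65)))/3 = (382 - 180*(81 + 65))/3 = (382 - 180*146)/3 = (382 - 26280)/3 = (⅓)*(-25898) = -25898/3 ≈ -8632.7)
1/G = 1/(-25898/3) = -3/25898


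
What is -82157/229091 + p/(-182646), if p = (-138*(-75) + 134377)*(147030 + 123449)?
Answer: -8967922915899625/41842554786 ≈ -2.1433e+5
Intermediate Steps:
p = 39145614233 (p = (10350 + 134377)*270479 = 144727*270479 = 39145614233)
-82157/229091 + p/(-182646) = -82157/229091 + 39145614233/(-182646) = -82157*1/229091 + 39145614233*(-1/182646) = -82157/229091 - 39145614233/182646 = -8967922915899625/41842554786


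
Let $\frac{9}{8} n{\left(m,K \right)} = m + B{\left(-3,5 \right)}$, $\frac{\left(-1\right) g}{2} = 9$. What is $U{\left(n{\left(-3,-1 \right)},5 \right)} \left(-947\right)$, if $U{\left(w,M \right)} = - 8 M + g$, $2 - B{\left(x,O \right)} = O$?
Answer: $54926$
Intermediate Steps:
$g = -18$ ($g = \left(-2\right) 9 = -18$)
$B{\left(x,O \right)} = 2 - O$
$n{\left(m,K \right)} = - \frac{8}{3} + \frac{8 m}{9}$ ($n{\left(m,K \right)} = \frac{8 \left(m + \left(2 - 5\right)\right)}{9} = \frac{8 \left(m - 3\right)}{9} = \frac{8 \left(-3 + m\right)}{9} = - \frac{8}{3} + \frac{8 m}{9}$)
$U{\left(w,M \right)} = -18 - 8 M$ ($U{\left(w,M \right)} = - 8 M - 18 = -18 - 8 M$)
$U{\left(n{\left(-3,-1 \right)},5 \right)} \left(-947\right) = \left(-18 - 40\right) \left(-947\right) = \left(-58\right) \left(-947\right) = 54926$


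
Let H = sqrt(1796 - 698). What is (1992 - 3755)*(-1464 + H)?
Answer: 2581032 - 5289*sqrt(122) ≈ 2.5226e+6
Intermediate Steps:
H = 3*sqrt(122) (H = sqrt(1098) = 3*sqrt(122) ≈ 33.136)
(1992 - 3755)*(-1464 + H) = (1992 - 3755)*(-1464 + 3*sqrt(122)) = -1763*(-1464 + 3*sqrt(122)) = 2581032 - 5289*sqrt(122)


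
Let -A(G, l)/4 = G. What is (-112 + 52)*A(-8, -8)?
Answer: -1920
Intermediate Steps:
A(G, l) = -4*G
(-112 + 52)*A(-8, -8) = (-112 + 52)*(-4*(-8)) = -60*32 = -1920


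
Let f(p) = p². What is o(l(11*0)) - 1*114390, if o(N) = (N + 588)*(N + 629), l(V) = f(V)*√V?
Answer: 255462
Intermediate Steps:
l(V) = V^(5/2) (l(V) = V²*√V = V^(5/2))
o(N) = (588 + N)*(629 + N)
o(l(11*0)) - 1*114390 = (369852 + ((11*0)^(5/2))² + 1217*(11*0)^(5/2)) - 1*114390 = (369852 + (0^(5/2))² + 1217*0^(5/2)) - 114390 = (369852 + 0² + 1217*0) - 114390 = (369852 + 0 + 0) - 114390 = 369852 - 114390 = 255462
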